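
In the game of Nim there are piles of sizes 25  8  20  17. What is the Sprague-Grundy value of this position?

20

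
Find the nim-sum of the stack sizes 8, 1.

9

Nim-sum: 8 XOR 1 = 9.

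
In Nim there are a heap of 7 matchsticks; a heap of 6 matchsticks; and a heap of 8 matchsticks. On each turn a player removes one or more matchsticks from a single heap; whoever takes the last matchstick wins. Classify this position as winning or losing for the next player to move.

Nim-sum: 7 XOR 6 XOR 8 = 9.
The nim-sum is 9 ≠ 0, so this is an N-position: the player to move can win.

Winning position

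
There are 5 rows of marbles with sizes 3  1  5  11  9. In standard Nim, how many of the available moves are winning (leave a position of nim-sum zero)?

Nim-sum: 3 XOR 1 XOR 5 XOR 11 XOR 9 = 5.
The overall nim-sum is X = 5. A row of size p has a winning move iff p XOR X < p (reduce it to p XOR X).
  3: 3 XOR 5 = 6 ≥ 3 — no move.
  1: 1 XOR 5 = 4 ≥ 1 — no move.
  5: 5 XOR 5 = 0 < 5 — winning move (to 0).
  11: 11 XOR 5 = 14 ≥ 11 — no move.
  9: 9 XOR 5 = 12 ≥ 9 — no move.
That gives 1 winning move.

1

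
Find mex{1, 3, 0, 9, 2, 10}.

4

The values 0, 1, 2, 3 are all present; 4 is the first non-negative integer missing from the set.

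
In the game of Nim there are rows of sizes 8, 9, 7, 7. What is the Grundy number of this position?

1

Write each in binary and XOR column by column:
  1000  (8)
  1001  (9)
  0111  (7)
  0111  (7)
  ----
  0001  (1)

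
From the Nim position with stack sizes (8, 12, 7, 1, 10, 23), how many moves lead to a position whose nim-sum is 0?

1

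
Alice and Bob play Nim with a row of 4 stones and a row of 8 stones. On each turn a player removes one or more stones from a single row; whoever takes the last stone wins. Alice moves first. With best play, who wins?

Alice wins

Compute the nim-sum pairwise:
4 ^ 8 = 12
The nim-sum is 12 ≠ 0, so this is an N-position: the player to move can win; Alice has a winning move.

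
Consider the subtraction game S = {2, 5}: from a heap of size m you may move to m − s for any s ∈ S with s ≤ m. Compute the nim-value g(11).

0

Build the Grundy sequence with g(k) = mex{g(k−s) : s ∈ {2, 5}, s ≤ k}:
g(0) = mex{} = 0
g(1) = mex{} = 0
g(2) = mex{0} = 1
g(3) = mex{0} = 1
g(4) = mex{1} = 0
g(5) = mex{0,1} = 2
g(6) = mex{0} = 1
g(7) = mex{1,2} = 0
g(8) = mex{1} = 0
g(9) = mex{0} = 1
g(10) = mex{0,2} = 1
g(11) = mex{1} = 0
So g(11) = 0.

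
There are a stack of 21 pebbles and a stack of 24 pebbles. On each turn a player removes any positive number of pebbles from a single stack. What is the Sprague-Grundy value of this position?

Nim-sum: 21 ⊕ 24 = 13.

13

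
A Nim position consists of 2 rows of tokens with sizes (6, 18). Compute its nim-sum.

Nim-sum: 6 ⊕ 18 = 20.

20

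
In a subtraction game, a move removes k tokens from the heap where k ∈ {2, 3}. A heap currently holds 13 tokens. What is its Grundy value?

1

Grundy values for subtraction set {2, 3}:
k:     0  1  2  3  4  5  6  7  8  9 10 11 12 13
g(k):  0  0  1  1  2  0  0  1  1  2  0  0  1  1
So g(13) = 1.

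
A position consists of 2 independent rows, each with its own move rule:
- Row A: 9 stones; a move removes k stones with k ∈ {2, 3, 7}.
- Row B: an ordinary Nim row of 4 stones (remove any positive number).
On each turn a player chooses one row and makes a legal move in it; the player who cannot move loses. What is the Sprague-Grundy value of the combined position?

6

For row A, compute g(0), g(1), … with moves {2, 3, 7}:
k:     0  1  2  3  4  5  6  7  8  9
g(k):  0  0  1  1  2  0  0  1  1  2
So g(9) = 2.
Row B is a plain Nim row of size 4, so its Grundy value is 4.
By the Sprague-Grundy theorem, the Grundy value of a sum of independent games is the XOR of the component values.
Combined value = 2 ⊕ 4 = 6.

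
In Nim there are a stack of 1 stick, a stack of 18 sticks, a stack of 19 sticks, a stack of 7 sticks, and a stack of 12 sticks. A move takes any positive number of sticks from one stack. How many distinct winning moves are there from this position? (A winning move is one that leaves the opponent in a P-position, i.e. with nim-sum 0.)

1

Compute the nim-sum pairwise:
1 XOR 18 = 19
19 XOR 19 = 0
0 XOR 7 = 7
7 XOR 12 = 11
The overall nim-sum is X = 11. A stack of size p has a winning move iff p XOR X < p (reduce it to p XOR X).
  1: 1 XOR 11 = 10 ≥ 1 — no move.
  18: 18 XOR 11 = 25 ≥ 18 — no move.
  19: 19 XOR 11 = 24 ≥ 19 — no move.
  7: 7 XOR 11 = 12 ≥ 7 — no move.
  12: 12 XOR 11 = 7 < 12 — winning move (to 7).
That gives 1 winning move.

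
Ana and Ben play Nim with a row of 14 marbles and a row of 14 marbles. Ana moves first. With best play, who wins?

Compute the nim-sum pairwise:
14 ^ 14 = 0
The nim-sum is 0, so this is a P-position: the player to move is in a losing position under optimal play; Ana is about to move from it and so loses — Ben wins.

Ben wins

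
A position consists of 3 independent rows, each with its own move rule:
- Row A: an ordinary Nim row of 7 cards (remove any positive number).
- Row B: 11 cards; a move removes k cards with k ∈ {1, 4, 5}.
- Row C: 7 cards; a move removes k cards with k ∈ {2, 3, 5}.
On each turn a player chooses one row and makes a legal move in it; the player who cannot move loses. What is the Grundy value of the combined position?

6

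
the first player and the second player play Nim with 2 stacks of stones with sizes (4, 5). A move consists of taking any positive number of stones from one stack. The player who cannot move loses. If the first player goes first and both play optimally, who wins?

the first player wins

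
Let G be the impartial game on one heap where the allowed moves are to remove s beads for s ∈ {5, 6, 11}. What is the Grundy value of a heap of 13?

2

Build the Grundy sequence with g(k) = mex{g(k−s) : s ∈ {5, 6, 11}, s ≤ k}:
k:     0  1  2  3  4  5  6  7  8  9 10 11 12 13
g(k):  0  0  0  0  0  1  1  1  1  1  2  2  2  2
So g(13) = 2.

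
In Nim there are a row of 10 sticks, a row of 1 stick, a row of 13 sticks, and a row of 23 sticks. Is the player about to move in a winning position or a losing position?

Winning position

Compute the nim-sum pairwise:
10 ^ 1 = 11
11 ^ 13 = 6
6 ^ 23 = 17
The nim-sum is 17 ≠ 0, so this is an N-position: the player to move can win.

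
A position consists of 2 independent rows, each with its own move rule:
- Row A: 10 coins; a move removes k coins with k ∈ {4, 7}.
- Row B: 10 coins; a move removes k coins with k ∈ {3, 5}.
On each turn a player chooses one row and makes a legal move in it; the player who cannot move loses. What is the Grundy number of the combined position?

2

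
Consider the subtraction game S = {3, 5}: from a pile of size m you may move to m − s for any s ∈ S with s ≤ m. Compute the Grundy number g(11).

1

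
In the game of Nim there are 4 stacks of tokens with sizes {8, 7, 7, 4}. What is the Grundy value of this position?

Nim-sum: 8 ⊕ 7 ⊕ 7 ⊕ 4 = 12.

12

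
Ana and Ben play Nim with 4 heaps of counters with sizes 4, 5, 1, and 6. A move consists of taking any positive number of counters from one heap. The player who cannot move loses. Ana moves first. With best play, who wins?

Ana wins

In binary:
  100  (4)
  101  (5)
  001  (1)
  110  (6)
  ---
  110  (6)
The nim-sum is 6 ≠ 0, so this is an N-position: the player to move can win; Ana has a winning move.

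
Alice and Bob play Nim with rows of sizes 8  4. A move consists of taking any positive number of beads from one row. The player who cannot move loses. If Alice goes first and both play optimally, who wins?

Alice wins

Nim-sum: 8 XOR 4 = 12.
The nim-sum is 12 ≠ 0, so this is an N-position: the player to move can win; Alice has a winning move.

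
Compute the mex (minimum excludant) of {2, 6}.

0 is not in the set, so the mex is 0.

0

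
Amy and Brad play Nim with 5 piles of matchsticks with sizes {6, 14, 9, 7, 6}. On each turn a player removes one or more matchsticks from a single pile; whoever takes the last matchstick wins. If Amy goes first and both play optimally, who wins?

Nim-sum: 6 ⊕ 14 ⊕ 9 ⊕ 7 ⊕ 6 = 0.
The nim-sum is 0, so this is a P-position: the player to move is in a losing position under optimal play; Amy is about to move from it and so loses — Brad wins.

Brad wins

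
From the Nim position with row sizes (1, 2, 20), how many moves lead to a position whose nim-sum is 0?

Compute the nim-sum pairwise:
1 ⊕ 2 = 3
3 ⊕ 20 = 23
The overall nim-sum is X = 23. A row of size p has a winning move iff p XOR X < p (reduce it to p XOR X).
  1: 1 XOR 23 = 22 ≥ 1 — no move.
  2: 2 XOR 23 = 21 ≥ 2 — no move.
  20: 20 XOR 23 = 3 < 20 — winning move (to 3).
That gives 1 winning move.

1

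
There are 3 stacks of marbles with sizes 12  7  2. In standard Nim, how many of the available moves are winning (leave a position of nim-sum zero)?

1

Nim-sum: 12 ^ 7 ^ 2 = 9.
The overall nim-sum is X = 9. A stack of size p has a winning move iff p XOR X < p (reduce it to p XOR X).
  12: 12 XOR 9 = 5 < 12 — winning move (to 5).
  7: 7 XOR 9 = 14 ≥ 7 — no move.
  2: 2 XOR 9 = 11 ≥ 2 — no move.
That gives 1 winning move.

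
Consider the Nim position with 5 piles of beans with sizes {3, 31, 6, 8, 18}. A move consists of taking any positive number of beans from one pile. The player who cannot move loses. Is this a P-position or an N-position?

P-position

Nim-sum: 3 XOR 31 XOR 6 XOR 8 XOR 18 = 0.
The nim-sum is 0, so this is a P-position: the player to move is in a losing position under optimal play.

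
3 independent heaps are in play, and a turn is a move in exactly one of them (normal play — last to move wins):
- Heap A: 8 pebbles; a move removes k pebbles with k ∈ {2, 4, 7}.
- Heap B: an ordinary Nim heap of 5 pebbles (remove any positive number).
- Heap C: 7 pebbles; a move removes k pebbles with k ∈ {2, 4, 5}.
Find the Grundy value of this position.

4

Build the Grundy sequence for heap A with g(k) = mex{g(k−s) : s ∈ {2, 4, 7}, s ≤ k}:
g(0) = mex{} = 0
g(1) = mex{} = 0
g(2) = mex{0} = 1
g(3) = mex{0} = 1
g(4) = mex{0,1} = 2
g(5) = mex{0,1} = 2
g(6) = mex{1,2} = 0
g(7) = mex{0,1,2} = 3
g(8) = mex{0,2} = 1
So g(8) = 1.
Heap B is a plain Nim heap of size 5, so its Grundy value is 5.
For heap C, compute g(0), g(1), … with moves {2, 4, 5}:
k:     0  1  2  3  4  5  6  7
g(k):  0  0  1  1  2  2  3  0
So g(7) = 0.
The value of a disjunctive sum is the nim-sum of the parts.
Combined value = 1 XOR 5 XOR 0 = 4.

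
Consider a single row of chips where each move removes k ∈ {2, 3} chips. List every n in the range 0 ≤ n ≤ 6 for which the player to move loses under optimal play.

Compute g(0), g(1), … for moves {2, 3}:
k:     0  1  2  3  4  5  6
g(k):  0  0  1  1  2  0  0
The P-positions (g = 0) in 0..6 are 0, 1, 5, 6.

0, 1, 5, 6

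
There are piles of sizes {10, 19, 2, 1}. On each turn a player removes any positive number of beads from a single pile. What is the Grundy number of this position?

Nim-sum: 10 ⊕ 19 ⊕ 2 ⊕ 1 = 26.

26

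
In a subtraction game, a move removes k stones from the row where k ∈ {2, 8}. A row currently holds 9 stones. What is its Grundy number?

Compute g(0), g(1), … for moves {2, 8}:
g(0) = mex{} = 0
g(1) = mex{} = 0
g(2) = mex{0} = 1
g(3) = mex{0} = 1
g(4) = mex{1} = 0
g(5) = mex{1} = 0
g(6) = mex{0} = 1
g(7) = mex{0} = 1
g(8) = mex{0,1} = 2
g(9) = mex{0,1} = 2
So g(9) = 2.

2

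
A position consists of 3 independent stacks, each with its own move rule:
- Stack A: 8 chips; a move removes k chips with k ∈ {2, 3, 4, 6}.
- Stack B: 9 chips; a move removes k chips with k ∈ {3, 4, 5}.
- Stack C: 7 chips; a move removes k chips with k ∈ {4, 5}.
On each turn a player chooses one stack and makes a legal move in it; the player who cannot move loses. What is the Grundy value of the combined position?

1

Grundy values for stack A (subtraction set {2, 3, 4, 6}):
k:     0  1  2  3  4  5  6  7  8
g(k):  0  0  1  1  2  2  3  3  0
So g(8) = 0.
Build the Grundy sequence for stack B with g(k) = mex{g(k−s) : s ∈ {3, 4, 5}, s ≤ k}:
k:     0  1  2  3  4  5  6  7  8  9
g(k):  0  0  0  1  1  1  2  2  0  0
So g(9) = 0.
Build the Grundy sequence for stack C with g(k) = mex{g(k−s) : s ∈ {4, 5}, s ≤ k}:
k:     0  1  2  3  4  5  6  7
g(k):  0  0  0  0  1  1  1  1
So g(7) = 1.
By the Sprague-Grundy theorem, the Grundy value of a sum of independent games is the XOR of the component values.
Combined value = 0 XOR 0 XOR 1 = 1.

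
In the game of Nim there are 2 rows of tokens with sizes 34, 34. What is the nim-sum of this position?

0

Write each in binary and XOR column by column:
  100010  (34)
  100010  (34)
  ------
  000000  (0)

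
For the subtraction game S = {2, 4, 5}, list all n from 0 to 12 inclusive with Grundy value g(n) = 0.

0, 1, 7, 8

Compute g(0), g(1), … for moves {2, 4, 5}:
k:     0  1  2  3  4  5  6  7  8  9 10 11 12
g(k):  0  0  1  1  2  2  3  0  0  1  1  2  2
The P-positions (g = 0) in 0..12 are 0, 1, 7, 8.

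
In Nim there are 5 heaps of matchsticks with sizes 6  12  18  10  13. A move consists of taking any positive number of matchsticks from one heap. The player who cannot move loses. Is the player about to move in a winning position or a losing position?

Winning position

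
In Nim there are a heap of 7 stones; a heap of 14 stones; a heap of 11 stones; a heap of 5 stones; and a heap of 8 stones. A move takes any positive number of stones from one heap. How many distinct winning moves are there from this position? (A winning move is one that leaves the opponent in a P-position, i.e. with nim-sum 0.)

3

Nim-sum: 7 XOR 14 XOR 11 XOR 5 XOR 8 = 15.
The overall nim-sum is X = 15. A heap of size p has a winning move iff p XOR X < p (reduce it to p XOR X).
  7: 7 XOR 15 = 8 ≥ 7 — no move.
  14: 14 XOR 15 = 1 < 14 — winning move (to 1).
  11: 11 XOR 15 = 4 < 11 — winning move (to 4).
  5: 5 XOR 15 = 10 ≥ 5 — no move.
  8: 8 XOR 15 = 7 < 8 — winning move (to 7).
That gives 3 winning moves.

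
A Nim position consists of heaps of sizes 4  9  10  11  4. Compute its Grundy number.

8

Write each in binary and XOR column by column:
  0100  (4)
  1001  (9)
  1010  (10)
  1011  (11)
  0100  (4)
  ----
  1000  (8)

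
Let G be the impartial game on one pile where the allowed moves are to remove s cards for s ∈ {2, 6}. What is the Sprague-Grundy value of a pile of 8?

Grundy values for subtraction set {2, 6}:
g(0) = mex{} = 0
g(1) = mex{} = 0
g(2) = mex{0} = 1
g(3) = mex{0} = 1
g(4) = mex{1} = 0
g(5) = mex{1} = 0
g(6) = mex{0} = 1
g(7) = mex{0} = 1
g(8) = mex{1} = 0
So g(8) = 0.

0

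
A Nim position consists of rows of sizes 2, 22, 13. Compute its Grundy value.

Nim-sum: 2 ^ 22 ^ 13 = 25.

25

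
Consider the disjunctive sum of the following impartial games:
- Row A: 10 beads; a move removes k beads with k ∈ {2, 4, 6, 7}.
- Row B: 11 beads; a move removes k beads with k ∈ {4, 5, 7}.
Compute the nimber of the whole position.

0

Build the Grundy sequence for row A with g(k) = mex{g(k−s) : s ∈ {2, 4, 6, 7}, s ≤ k}:
k:     0  1  2  3  4  5  6  7  8  9 10
g(k):  0  0  1  1  2  2  3  3  4  0  0
So g(10) = 0.
For row B, compute g(0), g(1), … with moves {4, 5, 7}:
k:     0  1  2  3  4  5  6  7  8  9 10 11
g(k):  0  0  0  0  1  1  1  1  2  2  2  0
So g(11) = 0.
The value of a disjunctive sum is the nim-sum of the parts.
Combined value = 0 XOR 0 = 0.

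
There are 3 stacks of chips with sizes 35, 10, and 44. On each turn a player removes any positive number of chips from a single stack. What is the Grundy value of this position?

5

Compute the nim-sum pairwise:
35 XOR 10 = 41
41 XOR 44 = 5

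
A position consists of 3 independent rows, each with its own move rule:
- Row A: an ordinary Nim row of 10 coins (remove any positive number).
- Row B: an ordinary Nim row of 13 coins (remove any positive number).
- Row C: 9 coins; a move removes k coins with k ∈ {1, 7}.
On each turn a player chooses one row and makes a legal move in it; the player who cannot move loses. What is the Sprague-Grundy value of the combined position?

6

Row A is a plain Nim row of size 10, so its Grundy value is 10.
Row B is a plain Nim row of size 13, so its Grundy value is 13.
Grundy values for row C (subtraction set {1, 7}):
g(0) = mex{} = 0
g(1) = mex{0} = 1
g(2) = mex{1} = 0
g(3) = mex{0} = 1
g(4) = mex{1} = 0
g(5) = mex{0} = 1
g(6) = mex{1} = 0
g(7) = mex{0} = 1
g(8) = mex{1} = 0
g(9) = mex{0} = 1
So g(9) = 1.
By the Sprague-Grundy theorem, the Grundy value of a sum of independent games is the XOR of the component values.
Combined value = 10 XOR 13 XOR 1 = 6.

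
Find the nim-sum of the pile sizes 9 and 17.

Write each in binary and XOR column by column:
  01001  (9)
  10001  (17)
  -----
  11000  (24)

24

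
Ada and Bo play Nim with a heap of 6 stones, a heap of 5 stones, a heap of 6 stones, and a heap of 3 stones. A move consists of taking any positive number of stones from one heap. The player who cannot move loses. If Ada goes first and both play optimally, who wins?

Ada wins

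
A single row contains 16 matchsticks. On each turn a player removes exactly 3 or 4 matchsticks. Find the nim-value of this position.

Build the Grundy sequence with g(k) = mex{g(k−s) : s ∈ {3, 4}, s ≤ k}:
k:     0  1  2  3  4  5  6  7  8  9 10 11 12 13 14 15 16
g(k):  0  0  0  1  1  1  2  0  0  0  1  1  1  2  0  0  0
So g(16) = 0.

0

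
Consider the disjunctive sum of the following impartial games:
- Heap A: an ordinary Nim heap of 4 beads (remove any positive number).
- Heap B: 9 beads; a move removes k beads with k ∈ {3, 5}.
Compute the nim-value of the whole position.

4

Heap A is a plain Nim heap of size 4, so its Grundy value is 4.
Grundy values for heap B (subtraction set {3, 5}):
k:     0  1  2  3  4  5  6  7  8  9
g(k):  0  0  0  1  1  1  2  2  0  0
So g(9) = 0.
By the Sprague-Grundy theorem, the Grundy value of a sum of independent games is the XOR of the component values.
Combined value = 4 XOR 0 = 4.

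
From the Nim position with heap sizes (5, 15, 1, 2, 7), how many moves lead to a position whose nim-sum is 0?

Nim-sum: 5 XOR 15 XOR 1 XOR 2 XOR 7 = 14.
The overall nim-sum is X = 14. A heap of size p has a winning move iff p XOR X < p (reduce it to p XOR X).
  5: 5 XOR 14 = 11 ≥ 5 — no move.
  15: 15 XOR 14 = 1 < 15 — winning move (to 1).
  1: 1 XOR 14 = 15 ≥ 1 — no move.
  2: 2 XOR 14 = 12 ≥ 2 — no move.
  7: 7 XOR 14 = 9 ≥ 7 — no move.
That gives 1 winning move.

1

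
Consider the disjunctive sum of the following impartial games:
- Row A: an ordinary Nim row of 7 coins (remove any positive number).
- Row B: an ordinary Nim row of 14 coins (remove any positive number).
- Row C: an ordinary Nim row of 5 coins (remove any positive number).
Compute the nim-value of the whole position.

Row A is a plain Nim row of size 7, so its Grundy value is 7.
Row B is a plain Nim row of size 14, so its Grundy value is 14.
Row C is a plain Nim row of size 5, so its Grundy value is 5.
By the Sprague-Grundy theorem, the Grundy value of a sum of independent games is the XOR of the component values.
Combined value = 7 ⊕ 14 ⊕ 5 = 12.

12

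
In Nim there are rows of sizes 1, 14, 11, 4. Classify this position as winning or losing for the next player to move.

Losing position

Write each in binary and XOR column by column:
  0001  (1)
  1110  (14)
  1011  (11)
  0100  (4)
  ----
  0000  (0)
The nim-sum is 0, so this is a P-position: the player to move is in a losing position under optimal play.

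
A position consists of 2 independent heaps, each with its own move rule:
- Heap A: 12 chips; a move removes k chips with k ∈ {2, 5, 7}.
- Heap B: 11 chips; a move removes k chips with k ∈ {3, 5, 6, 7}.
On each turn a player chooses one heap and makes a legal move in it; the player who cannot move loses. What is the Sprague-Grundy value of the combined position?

Build the Grundy sequence for heap A with g(k) = mex{g(k−s) : s ∈ {2, 5, 7}, s ≤ k}:
k:     0  1  2  3  4  5  6  7  8  9 10 11 12
g(k):  0  0  1  1  0  2  1  3  2  2  0  3  1
So g(12) = 1.
Build the Grundy sequence for heap B with g(k) = mex{g(k−s) : s ∈ {3, 5, 6, 7}, s ≤ k}:
g(0) = mex{} = 0
g(1) = mex{} = 0
g(2) = mex{} = 0
g(3) = mex{0} = 1
g(4) = mex{0} = 1
g(5) = mex{0} = 1
g(6) = mex{0,1} = 2
g(7) = mex{0,1} = 2
g(8) = mex{0,1} = 2
g(9) = mex{0,1,2} = 3
g(10) = mex{1,2} = 0
g(11) = mex{1,2} = 0
So g(11) = 0.
The value of a disjunctive sum is the nim-sum of the parts.
Combined value = 1 XOR 0 = 1.

1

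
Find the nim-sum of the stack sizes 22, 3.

21

Compute the nim-sum pairwise:
22 ^ 3 = 21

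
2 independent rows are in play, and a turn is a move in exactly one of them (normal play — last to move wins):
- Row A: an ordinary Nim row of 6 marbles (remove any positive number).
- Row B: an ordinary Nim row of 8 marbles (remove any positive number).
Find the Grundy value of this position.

14

Row A is a plain Nim row of size 6, so its Grundy value is 6.
Row B is a plain Nim row of size 8, so its Grundy value is 8.
By the Sprague-Grundy theorem, the Grundy value of a sum of independent games is the XOR of the component values.
Combined value = 6 ⊕ 8 = 14.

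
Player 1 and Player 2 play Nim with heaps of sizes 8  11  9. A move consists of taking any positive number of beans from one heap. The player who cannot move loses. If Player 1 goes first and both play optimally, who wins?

Player 1 wins

In binary:
  1000  (8)
  1011  (11)
  1001  (9)
  ----
  1010  (10)
The nim-sum is 10 ≠ 0, so this is an N-position: the player to move can win; Player 1 has a winning move.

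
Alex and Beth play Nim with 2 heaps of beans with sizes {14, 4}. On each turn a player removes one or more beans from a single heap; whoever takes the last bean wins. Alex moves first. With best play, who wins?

Alex wins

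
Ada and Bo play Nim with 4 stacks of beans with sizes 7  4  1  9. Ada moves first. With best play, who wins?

Compute the nim-sum pairwise:
7 ⊕ 4 = 3
3 ⊕ 1 = 2
2 ⊕ 9 = 11
The nim-sum is 11 ≠ 0, so this is an N-position: the player to move can win; Ada has a winning move.

Ada wins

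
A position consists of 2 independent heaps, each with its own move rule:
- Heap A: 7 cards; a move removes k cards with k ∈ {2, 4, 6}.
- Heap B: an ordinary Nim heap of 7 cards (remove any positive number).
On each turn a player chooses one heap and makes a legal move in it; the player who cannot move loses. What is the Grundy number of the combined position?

4

Build the Grundy sequence for heap A with g(k) = mex{g(k−s) : s ∈ {2, 4, 6}, s ≤ k}:
g(0) = mex{} = 0
g(1) = mex{} = 0
g(2) = mex{0} = 1
g(3) = mex{0} = 1
g(4) = mex{0,1} = 2
g(5) = mex{0,1} = 2
g(6) = mex{0,1,2} = 3
g(7) = mex{0,1,2} = 3
So g(7) = 3.
Heap B is a plain Nim heap of size 7, so its Grundy value is 7.
By the Sprague-Grundy theorem, the Grundy value of a sum of independent games is the XOR of the component values.
Combined value = 3 ⊕ 7 = 4.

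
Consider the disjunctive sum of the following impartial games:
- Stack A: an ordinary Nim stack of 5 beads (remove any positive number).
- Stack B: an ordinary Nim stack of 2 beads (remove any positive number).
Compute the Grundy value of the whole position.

7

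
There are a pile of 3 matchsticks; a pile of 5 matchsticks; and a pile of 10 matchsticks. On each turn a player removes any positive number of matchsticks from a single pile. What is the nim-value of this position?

12

Nim-sum: 3 ^ 5 ^ 10 = 12.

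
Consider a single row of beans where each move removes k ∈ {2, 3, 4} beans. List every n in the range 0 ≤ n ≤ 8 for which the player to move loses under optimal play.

0, 1, 6, 7

Compute g(0), g(1), … for moves {2, 3, 4}:
k:     0  1  2  3  4  5  6  7  8
g(k):  0  0  1  1  2  2  0  0  1
The P-positions (g = 0) in 0..8 are 0, 1, 6, 7.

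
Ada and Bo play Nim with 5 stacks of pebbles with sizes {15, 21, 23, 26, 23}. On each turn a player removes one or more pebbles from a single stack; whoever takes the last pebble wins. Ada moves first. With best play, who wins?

Bitwise XOR of the heap sizes:
  01111  (15)
  10101  (21)
  10111  (23)
  11010  (26)
  10111  (23)
  -----
  00000  (0)
The nim-sum is 0, so this is a P-position: the player to move is in a losing position under optimal play; Ada is about to move from it and so loses — Bo wins.

Bo wins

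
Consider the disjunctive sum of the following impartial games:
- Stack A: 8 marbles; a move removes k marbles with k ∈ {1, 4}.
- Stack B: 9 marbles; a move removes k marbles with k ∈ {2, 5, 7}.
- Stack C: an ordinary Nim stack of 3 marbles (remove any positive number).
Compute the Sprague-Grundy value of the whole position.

Grundy values for stack A (subtraction set {1, 4}):
k:     0  1  2  3  4  5  6  7  8
g(k):  0  1  0  1  2  0  1  0  1
So g(8) = 1.
Grundy values for stack B (subtraction set {2, 5, 7}):
g(0) = mex{} = 0
g(1) = mex{} = 0
g(2) = mex{0} = 1
g(3) = mex{0} = 1
g(4) = mex{1} = 0
g(5) = mex{0,1} = 2
g(6) = mex{0} = 1
g(7) = mex{0,1,2} = 3
g(8) = mex{0,1} = 2
g(9) = mex{0,1,3} = 2
So g(9) = 2.
Stack C is a plain Nim stack of size 3, so its Grundy value is 3.
By the Sprague-Grundy theorem, the Grundy value of a sum of independent games is the XOR of the component values.
Combined value = 1 ⊕ 2 ⊕ 3 = 0.

0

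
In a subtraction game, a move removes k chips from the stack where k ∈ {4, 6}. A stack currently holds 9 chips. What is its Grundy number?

2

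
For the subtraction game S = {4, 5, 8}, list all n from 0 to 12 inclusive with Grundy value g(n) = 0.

Build the Grundy sequence with g(k) = mex{g(k−s) : s ∈ {4, 5, 8}, s ≤ k}:
k:     0  1  2  3  4  5  6  7  8  9 10 11 12
g(k):  0  0  0  0  1  1  1  1  2  2  2  2  0
The P-positions (g = 0) in 0..12 are 0, 1, 2, 3, 12.

0, 1, 2, 3, 12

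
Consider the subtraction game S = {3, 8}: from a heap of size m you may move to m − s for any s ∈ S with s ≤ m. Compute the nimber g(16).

1

Compute g(0), g(1), … for moves {3, 8}:
k:     0  1  2  3  4  5  6  7  8  9 10 11 12 13 14 15 16
g(k):  0  0  0  1  1  1  0  0  2  1  1  0  0  0  1  1  1
So g(16) = 1.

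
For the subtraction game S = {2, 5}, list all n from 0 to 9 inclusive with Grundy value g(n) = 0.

0, 1, 4, 7, 8

Compute g(0), g(1), … for moves {2, 5}:
g(0) = mex{} = 0
g(1) = mex{} = 0
g(2) = mex{0} = 1
g(3) = mex{0} = 1
g(4) = mex{1} = 0
g(5) = mex{0,1} = 2
g(6) = mex{0} = 1
g(7) = mex{1,2} = 0
g(8) = mex{1} = 0
g(9) = mex{0} = 1
The P-positions (g = 0) in 0..9 are 0, 1, 4, 7, 8.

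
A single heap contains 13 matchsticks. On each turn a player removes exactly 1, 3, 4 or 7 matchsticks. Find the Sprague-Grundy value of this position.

Grundy values for subtraction set {1, 3, 4, 7}:
g(0) = mex{} = 0
g(1) = mex{0} = 1
g(2) = mex{1} = 0
g(3) = mex{0} = 1
g(4) = mex{0,1} = 2
g(5) = mex{0,1,2} = 3
g(6) = mex{0,1,3} = 2
g(7) = mex{0,1,2} = 3
g(8) = mex{1,2,3} = 0
g(9) = mex{0,2,3} = 1
g(10) = mex{1,2,3} = 0
g(11) = mex{0,2,3} = 1
g(12) = mex{0,1,3} = 2
g(13) = mex{0,1,2} = 3
So g(13) = 3.

3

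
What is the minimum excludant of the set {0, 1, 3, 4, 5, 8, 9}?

The values 0, 1 are all present; 2 is the first non-negative integer missing from the set.

2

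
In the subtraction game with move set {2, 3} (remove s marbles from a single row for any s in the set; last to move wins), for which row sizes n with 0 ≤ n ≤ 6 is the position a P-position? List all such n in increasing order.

0, 1, 5, 6

Build the Grundy sequence with g(k) = mex{g(k−s) : s ∈ {2, 3}, s ≤ k}:
k:     0  1  2  3  4  5  6
g(k):  0  0  1  1  2  0  0
The P-positions (g = 0) in 0..6 are 0, 1, 5, 6.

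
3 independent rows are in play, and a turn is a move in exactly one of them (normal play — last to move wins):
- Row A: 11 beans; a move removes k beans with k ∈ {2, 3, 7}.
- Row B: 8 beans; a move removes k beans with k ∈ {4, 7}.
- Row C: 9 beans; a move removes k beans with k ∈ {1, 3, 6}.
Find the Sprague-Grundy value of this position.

Build the Grundy sequence for row A with g(k) = mex{g(k−s) : s ∈ {2, 3, 7}, s ≤ k}:
g(0) = mex{} = 0
g(1) = mex{} = 0
g(2) = mex{0} = 1
g(3) = mex{0} = 1
g(4) = mex{0,1} = 2
g(5) = mex{1} = 0
g(6) = mex{1,2} = 0
g(7) = mex{0,2} = 1
g(8) = mex{0} = 1
g(9) = mex{0,1} = 2
g(10) = mex{1} = 0
g(11) = mex{1,2} = 0
So g(11) = 0.
Build the Grundy sequence for row B with g(k) = mex{g(k−s) : s ∈ {4, 7}, s ≤ k}:
g(0) = mex{} = 0
g(1) = mex{} = 0
g(2) = mex{} = 0
g(3) = mex{} = 0
g(4) = mex{0} = 1
g(5) = mex{0} = 1
g(6) = mex{0} = 1
g(7) = mex{0} = 1
g(8) = mex{0,1} = 2
So g(8) = 2.
Grundy values for row C (subtraction set {1, 3, 6}):
k:     0  1  2  3  4  5  6  7  8  9
g(k):  0  1  0  1  0  1  2  3  2  0
So g(9) = 0.
The value of a disjunctive sum is the nim-sum of the parts.
Combined value = 0 XOR 2 XOR 0 = 2.

2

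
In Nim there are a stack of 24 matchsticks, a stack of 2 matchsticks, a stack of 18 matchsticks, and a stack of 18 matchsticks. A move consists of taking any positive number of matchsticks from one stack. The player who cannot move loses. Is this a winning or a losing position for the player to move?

Nim-sum: 24 XOR 2 XOR 18 XOR 18 = 26.
The nim-sum is 26 ≠ 0, so this is an N-position: the player to move can win.

Winning position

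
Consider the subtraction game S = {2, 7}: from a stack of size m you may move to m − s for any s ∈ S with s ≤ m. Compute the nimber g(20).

1

Grundy values for subtraction set {2, 7}:
k:     0  1  2  3  4  5  6  7  8  9 10 11 12 13 14 15 16 17 18 19 20
g(k):  0  0  1  1  0  0  1  1  2  0  0  1  1  0  0  1  1  2  0  0  1
So g(20) = 1.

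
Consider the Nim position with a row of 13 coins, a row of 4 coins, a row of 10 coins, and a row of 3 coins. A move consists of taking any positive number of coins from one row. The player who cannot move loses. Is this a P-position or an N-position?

Nim-sum: 13 ^ 4 ^ 10 ^ 3 = 0.
The nim-sum is 0, so this is a P-position: the player to move is in a losing position under optimal play.

P-position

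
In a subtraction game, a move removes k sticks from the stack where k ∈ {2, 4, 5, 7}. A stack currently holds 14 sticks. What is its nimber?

2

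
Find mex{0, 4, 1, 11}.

2

The values 0, 1 are all present; 2 is the first non-negative integer missing from the set.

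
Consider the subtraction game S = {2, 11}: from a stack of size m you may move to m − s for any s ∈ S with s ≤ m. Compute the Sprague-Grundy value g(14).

Grundy values for subtraction set {2, 11}:
k:     0  1  2  3  4  5  6  7  8  9 10 11 12 13 14
g(k):  0  0  1  1  0  0  1  1  0  0  1  1  2  0  0
So g(14) = 0.

0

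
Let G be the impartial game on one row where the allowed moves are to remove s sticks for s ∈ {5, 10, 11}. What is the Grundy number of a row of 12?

Grundy values for subtraction set {5, 10, 11}:
g(0) = mex{} = 0
g(1) = mex{} = 0
g(2) = mex{} = 0
g(3) = mex{} = 0
g(4) = mex{} = 0
g(5) = mex{0} = 1
g(6) = mex{0} = 1
g(7) = mex{0} = 1
g(8) = mex{0} = 1
g(9) = mex{0} = 1
g(10) = mex{0,1} = 2
g(11) = mex{0,1} = 2
g(12) = mex{0,1} = 2
So g(12) = 2.

2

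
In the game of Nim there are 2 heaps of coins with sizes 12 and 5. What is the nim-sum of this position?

9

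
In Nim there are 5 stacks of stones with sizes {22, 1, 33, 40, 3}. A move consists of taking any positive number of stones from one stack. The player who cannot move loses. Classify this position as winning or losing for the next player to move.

Winning position

Write each in binary and XOR column by column:
  010110  (22)
  000001  (1)
  100001  (33)
  101000  (40)
  000011  (3)
  ------
  011101  (29)
The nim-sum is 29 ≠ 0, so this is an N-position: the player to move can win.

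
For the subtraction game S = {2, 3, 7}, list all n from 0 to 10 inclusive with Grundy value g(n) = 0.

0, 1, 5, 6, 10

Grundy values for subtraction set {2, 3, 7}:
k:     0  1  2  3  4  5  6  7  8  9 10
g(k):  0  0  1  1  2  0  0  1  1  2  0
The P-positions (g = 0) in 0..10 are 0, 1, 5, 6, 10.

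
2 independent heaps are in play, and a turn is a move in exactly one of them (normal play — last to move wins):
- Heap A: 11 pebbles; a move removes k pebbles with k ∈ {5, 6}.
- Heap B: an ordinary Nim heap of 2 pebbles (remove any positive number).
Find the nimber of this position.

Build the Grundy sequence for heap A with g(k) = mex{g(k−s) : s ∈ {5, 6}, s ≤ k}:
g(0) = mex{} = 0
g(1) = mex{} = 0
g(2) = mex{} = 0
g(3) = mex{} = 0
g(4) = mex{} = 0
g(5) = mex{0} = 1
g(6) = mex{0} = 1
g(7) = mex{0} = 1
g(8) = mex{0} = 1
g(9) = mex{0} = 1
g(10) = mex{0,1} = 2
g(11) = mex{1} = 0
So g(11) = 0.
Heap B is a plain Nim heap of size 2, so its Grundy value is 2.
By the Sprague-Grundy theorem, the Grundy value of a sum of independent games is the XOR of the component values.
Combined value = 0 XOR 2 = 2.

2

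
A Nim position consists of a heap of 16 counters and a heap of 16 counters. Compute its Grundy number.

Nim-sum: 16 XOR 16 = 0.

0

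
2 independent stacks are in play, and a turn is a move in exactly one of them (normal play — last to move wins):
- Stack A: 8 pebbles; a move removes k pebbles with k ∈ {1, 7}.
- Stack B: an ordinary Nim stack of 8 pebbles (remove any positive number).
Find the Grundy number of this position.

8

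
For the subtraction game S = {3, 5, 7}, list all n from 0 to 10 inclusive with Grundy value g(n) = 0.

Grundy values for subtraction set {3, 5, 7}:
g(0) = mex{} = 0
g(1) = mex{} = 0
g(2) = mex{} = 0
g(3) = mex{0} = 1
g(4) = mex{0} = 1
g(5) = mex{0} = 1
g(6) = mex{0,1} = 2
g(7) = mex{0,1} = 2
g(8) = mex{0,1} = 2
g(9) = mex{0,1,2} = 3
g(10) = mex{1,2} = 0
The P-positions (g = 0) in 0..10 are 0, 1, 2, 10.

0, 1, 2, 10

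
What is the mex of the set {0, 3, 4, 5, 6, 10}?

1

0 is in the set but 1 is not, so the mex is 1.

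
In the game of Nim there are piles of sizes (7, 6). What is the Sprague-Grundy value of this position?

1

In binary:
  111  (7)
  110  (6)
  ---
  001  (1)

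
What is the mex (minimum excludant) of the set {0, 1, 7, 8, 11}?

The values 0, 1 are all present; 2 is the first non-negative integer missing from the set.

2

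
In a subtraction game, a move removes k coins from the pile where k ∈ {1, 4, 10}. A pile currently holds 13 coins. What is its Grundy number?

0

Build the Grundy sequence with g(k) = mex{g(k−s) : s ∈ {1, 4, 10}, s ≤ k}:
k:     0  1  2  3  4  5  6  7  8  9 10 11 12 13
g(k):  0  1  0  1  2  0  1  0  1  2  3  2  3  0
So g(13) = 0.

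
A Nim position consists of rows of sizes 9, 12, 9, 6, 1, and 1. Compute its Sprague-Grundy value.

10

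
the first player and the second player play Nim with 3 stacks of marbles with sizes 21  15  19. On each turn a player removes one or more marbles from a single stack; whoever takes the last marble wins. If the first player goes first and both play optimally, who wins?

the first player wins

Bitwise XOR of the heap sizes:
  10101  (21)
  01111  (15)
  10011  (19)
  -----
  01001  (9)
The nim-sum is 9 ≠ 0, so this is an N-position: the player to move can win; the first player has a winning move.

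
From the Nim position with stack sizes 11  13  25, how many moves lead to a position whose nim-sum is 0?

1

Compute the nim-sum pairwise:
11 ^ 13 = 6
6 ^ 25 = 31
The overall nim-sum is X = 31. A stack of size p has a winning move iff p XOR X < p (reduce it to p XOR X).
  11: 11 XOR 31 = 20 ≥ 11 — no move.
  13: 13 XOR 31 = 18 ≥ 13 — no move.
  25: 25 XOR 31 = 6 < 25 — winning move (to 6).
That gives 1 winning move.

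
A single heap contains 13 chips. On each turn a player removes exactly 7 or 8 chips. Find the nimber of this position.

1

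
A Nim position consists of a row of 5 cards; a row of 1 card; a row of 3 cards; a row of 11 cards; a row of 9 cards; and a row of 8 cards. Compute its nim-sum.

13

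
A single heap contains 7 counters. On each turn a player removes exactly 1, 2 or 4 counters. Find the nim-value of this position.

1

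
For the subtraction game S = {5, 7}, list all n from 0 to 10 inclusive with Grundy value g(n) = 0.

0, 1, 2, 3, 4

Grundy values for subtraction set {5, 7}:
g(0) = mex{} = 0
g(1) = mex{} = 0
g(2) = mex{} = 0
g(3) = mex{} = 0
g(4) = mex{} = 0
g(5) = mex{0} = 1
g(6) = mex{0} = 1
g(7) = mex{0} = 1
g(8) = mex{0} = 1
g(9) = mex{0} = 1
g(10) = mex{0,1} = 2
The P-positions (g = 0) in 0..10 are 0, 1, 2, 3, 4.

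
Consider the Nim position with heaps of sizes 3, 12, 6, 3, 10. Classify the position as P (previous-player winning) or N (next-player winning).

Compute the nim-sum pairwise:
3 ^ 12 = 15
15 ^ 6 = 9
9 ^ 3 = 10
10 ^ 10 = 0
The nim-sum is 0, so this is a P-position: the player to move is in a losing position under optimal play.

P-position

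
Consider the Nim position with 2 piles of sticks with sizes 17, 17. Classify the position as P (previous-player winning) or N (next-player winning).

Bitwise XOR of the heap sizes:
  10001  (17)
  10001  (17)
  -----
  00000  (0)
The nim-sum is 0, so this is a P-position: the player to move is in a losing position under optimal play.

P-position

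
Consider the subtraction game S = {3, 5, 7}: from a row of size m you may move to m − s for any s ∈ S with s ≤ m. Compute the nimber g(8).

Compute g(0), g(1), … for moves {3, 5, 7}:
g(0) = mex{} = 0
g(1) = mex{} = 0
g(2) = mex{} = 0
g(3) = mex{0} = 1
g(4) = mex{0} = 1
g(5) = mex{0} = 1
g(6) = mex{0,1} = 2
g(7) = mex{0,1} = 2
g(8) = mex{0,1} = 2
So g(8) = 2.

2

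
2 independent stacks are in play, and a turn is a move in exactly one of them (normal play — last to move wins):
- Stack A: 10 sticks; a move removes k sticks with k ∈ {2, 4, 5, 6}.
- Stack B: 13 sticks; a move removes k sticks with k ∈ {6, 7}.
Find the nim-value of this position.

1

For stack A, compute g(0), g(1), … with moves {2, 4, 5, 6}:
k:     0  1  2  3  4  5  6  7  8  9 10
g(k):  0  0  1  1  2  2  3  3  0  0  1
So g(10) = 1.
Grundy values for stack B (subtraction set {6, 7}):
k:     0  1  2  3  4  5  6  7  8  9 10 11 12 13
g(k):  0  0  0  0  0  0  1  1  1  1  1  1  2  0
So g(13) = 0.
By the Sprague-Grundy theorem, the Grundy value of a sum of independent games is the XOR of the component values.
Combined value = 1 ⊕ 0 = 1.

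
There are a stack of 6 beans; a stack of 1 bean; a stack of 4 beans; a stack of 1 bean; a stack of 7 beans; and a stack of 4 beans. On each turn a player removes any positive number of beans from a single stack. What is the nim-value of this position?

Nim-sum: 6 ⊕ 1 ⊕ 4 ⊕ 1 ⊕ 7 ⊕ 4 = 1.

1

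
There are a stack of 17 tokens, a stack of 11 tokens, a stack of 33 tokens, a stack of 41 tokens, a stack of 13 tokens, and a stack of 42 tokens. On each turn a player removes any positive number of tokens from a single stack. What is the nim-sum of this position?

53

Compute the nim-sum pairwise:
17 ^ 11 = 26
26 ^ 33 = 59
59 ^ 41 = 18
18 ^ 13 = 31
31 ^ 42 = 53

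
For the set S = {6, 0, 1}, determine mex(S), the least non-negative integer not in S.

2

The values 0, 1 are all present; 2 is the first non-negative integer missing from the set.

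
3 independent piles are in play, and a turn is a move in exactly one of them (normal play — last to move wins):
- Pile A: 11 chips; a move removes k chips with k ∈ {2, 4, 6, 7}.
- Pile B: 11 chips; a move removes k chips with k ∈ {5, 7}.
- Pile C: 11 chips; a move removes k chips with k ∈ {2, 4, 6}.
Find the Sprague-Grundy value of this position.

2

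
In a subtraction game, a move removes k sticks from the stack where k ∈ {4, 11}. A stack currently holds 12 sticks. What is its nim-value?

Compute g(0), g(1), … for moves {4, 11}:
g(0) = mex{} = 0
g(1) = mex{} = 0
g(2) = mex{} = 0
g(3) = mex{} = 0
g(4) = mex{0} = 1
g(5) = mex{0} = 1
g(6) = mex{0} = 1
g(7) = mex{0} = 1
g(8) = mex{1} = 0
g(9) = mex{1} = 0
g(10) = mex{1} = 0
g(11) = mex{0,1} = 2
g(12) = mex{0} = 1
So g(12) = 1.

1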